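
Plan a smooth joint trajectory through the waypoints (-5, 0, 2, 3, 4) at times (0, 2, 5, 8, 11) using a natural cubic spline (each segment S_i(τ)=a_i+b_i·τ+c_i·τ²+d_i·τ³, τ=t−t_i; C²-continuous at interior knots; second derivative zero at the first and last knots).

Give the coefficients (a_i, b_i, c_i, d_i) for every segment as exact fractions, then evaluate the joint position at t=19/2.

  seg 0: a=-5 b=596/207 c=0 d=-157/1656
  seg 1: a=0 b=721/414 c=-157/276 d=523/7452
  seg 2: a=2 b=185/828 c=13/207 d=-65/7452
  seg 3: a=3 b=151/414 c=-13/828 d=13/7452
S(19/2) = 2589/736

Δ: Δ0=5/2, Δ1=2/3, Δ2=1/3, Δ3=1/3
row 1: diag=10, rhs=-11; c'=3/10, d'=-11/10
row 2: denom=12−3·3/10=111/10; d'=(-2−3·-11/10)/(111/10)=13/111
row 3: denom=12−3·10/37=414/37; d'=(0−3·13/111)/(414/37)=-13/414
back: M3=-13/414
back: M2=13/111−10/37·-13/414=26/207
back: M1=-11/10−3/10·26/207=-157/138
M: M0=0, M1=-157/138, M2=26/207, M3=-13/414, M4=0
seg 0: a=-5, c=M0/2=0, d=(M1−M0)/(6·2)=-157/1656, b=Δ0−h0·(2M0+M1)/6=596/207
seg 1: a=0, c=M1/2=-157/276, d=(M2−M1)/(6·3)=523/7452, b=Δ1−h1·(2M1+M2)/6=721/414
seg 2: a=2, c=M2/2=13/207, d=(M3−M2)/(6·3)=-65/7452, b=Δ2−h2·(2M2+M3)/6=185/828
seg 3: a=3, c=M3/2=-13/828, d=(M4−M3)/(6·3)=13/7452, b=Δ3−h3·(2M3+M4)/6=151/414
t_q=19/2 → seg 3, τ=3/2; S=3+151/414·τ+-13/828·τ²+13/7452·τ³=2589/736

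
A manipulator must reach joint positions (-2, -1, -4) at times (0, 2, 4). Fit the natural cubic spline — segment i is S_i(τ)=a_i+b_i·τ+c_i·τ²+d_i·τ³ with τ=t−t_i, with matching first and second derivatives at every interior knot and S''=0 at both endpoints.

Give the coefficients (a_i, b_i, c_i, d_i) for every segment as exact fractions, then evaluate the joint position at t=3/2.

  seg 0: a=-2 b=1 c=0 d=-1/8
  seg 1: a=-1 b=-1/2 c=-3/4 d=1/8
S(3/2) = -59/64

Δ: Δ0=1/2, Δ1=-3/2
row 1: diag=8, rhs=-12; c'=1/4, d'=-3/2
back: M1=-3/2
M: M0=0, M1=-3/2, M2=0
seg 0: a=-2, c=M0/2=0, d=(M1−M0)/(6·2)=-1/8, b=Δ0−h0·(2M0+M1)/6=1
seg 1: a=-1, c=M1/2=-3/4, d=(M2−M1)/(6·2)=1/8, b=Δ1−h1·(2M1+M2)/6=-1/2
t_q=3/2 → seg 0, τ=3/2; S=-2+1·τ+0·τ²+-1/8·τ³=-59/64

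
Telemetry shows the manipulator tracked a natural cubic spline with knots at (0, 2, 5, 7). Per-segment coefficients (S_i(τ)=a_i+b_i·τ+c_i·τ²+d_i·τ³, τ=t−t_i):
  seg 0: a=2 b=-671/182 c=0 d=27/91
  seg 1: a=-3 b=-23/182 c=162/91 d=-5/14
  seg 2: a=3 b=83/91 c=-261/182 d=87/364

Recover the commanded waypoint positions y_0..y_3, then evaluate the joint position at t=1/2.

y_0=2 y_1=-3 y_2=3 y_3=1
S(1/2) = 141/728

y_0 = S_0(0) = a_0 = 2
y_1 = S_1(0) = a_1 = -3
y_2 = S_2(0) = a_2 = 3
y_3 = S_2(2) = 1
t_q=1/2 is in segment 0 (τ=1/2); S_0(τ)=141/728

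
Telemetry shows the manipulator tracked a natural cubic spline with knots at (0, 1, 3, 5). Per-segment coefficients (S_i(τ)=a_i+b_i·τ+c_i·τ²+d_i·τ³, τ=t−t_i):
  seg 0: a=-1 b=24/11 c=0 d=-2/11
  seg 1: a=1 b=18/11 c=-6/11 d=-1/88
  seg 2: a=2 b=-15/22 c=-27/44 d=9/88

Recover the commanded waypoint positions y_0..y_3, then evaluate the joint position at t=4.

y_0=-1 y_1=1 y_2=2 y_3=-1
S(4) = 71/88

y_0 = S_0(0) = a_0 = -1
y_1 = S_1(0) = a_1 = 1
y_2 = S_2(0) = a_2 = 2
y_3 = S_2(2) = -1
t_q=4 is in segment 2 (τ=1); S_2(τ)=71/88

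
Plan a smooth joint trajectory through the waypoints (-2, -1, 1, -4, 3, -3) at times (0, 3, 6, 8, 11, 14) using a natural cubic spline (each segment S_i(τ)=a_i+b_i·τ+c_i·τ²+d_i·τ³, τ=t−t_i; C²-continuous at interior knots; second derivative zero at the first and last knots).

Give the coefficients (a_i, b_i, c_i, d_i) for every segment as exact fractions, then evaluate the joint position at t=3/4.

  seg 0: a=-2 b=-353/2610 c=0 d=1223/23490
  seg 1: a=-1 b=1658/1305 c=1223/2610 d=-1049/4698
  seg 2: a=1 b=-5081/2610 c=-2011/1305 d=55/87
  seg 3: a=-4 b=-1369/2610 c=2939/1305 d=-2035/4698
  seg 4: a=3 b=1687/1305 c=-4297/2610 d=4297/23490
S(3/4) = -7719/3712

Δ: Δ0=1/3, Δ1=2/3, Δ2=-5/2, Δ3=7/3, Δ4=-2
row 1: diag=12, rhs=2; c'=1/4, d'=1/6
row 2: denom=10−3·1/4=37/4; d'=(-19−3·1/6)/(37/4)=-78/37
row 3: denom=10−2·8/37=354/37; d'=(29−2·-78/37)/(354/37)=1229/354
row 4: denom=12−3·37/118=1305/118; d'=(-26−3·1229/354)/(1305/118)=-4297/1305
back: M4=-4297/1305
back: M3=1229/354−37/118·-4297/1305=5878/1305
back: M2=-78/37−8/37·5878/1305=-4022/1305
back: M1=1/6−1/4·-4022/1305=1223/1305
M: M0=0, M1=1223/1305, M2=-4022/1305, M3=5878/1305, M4=-4297/1305, M5=0
seg 0: a=-2, c=M0/2=0, d=(M1−M0)/(6·3)=1223/23490, b=Δ0−h0·(2M0+M1)/6=-353/2610
seg 1: a=-1, c=M1/2=1223/2610, d=(M2−M1)/(6·3)=-1049/4698, b=Δ1−h1·(2M1+M2)/6=1658/1305
seg 2: a=1, c=M2/2=-2011/1305, d=(M3−M2)/(6·2)=55/87, b=Δ2−h2·(2M2+M3)/6=-5081/2610
seg 3: a=-4, c=M3/2=2939/1305, d=(M4−M3)/(6·3)=-2035/4698, b=Δ3−h3·(2M3+M4)/6=-1369/2610
seg 4: a=3, c=M4/2=-4297/2610, d=(M5−M4)/(6·3)=4297/23490, b=Δ4−h4·(2M4+M5)/6=1687/1305
t_q=3/4 → seg 0, τ=3/4; S=-2+-353/2610·τ+0·τ²+1223/23490·τ³=-7719/3712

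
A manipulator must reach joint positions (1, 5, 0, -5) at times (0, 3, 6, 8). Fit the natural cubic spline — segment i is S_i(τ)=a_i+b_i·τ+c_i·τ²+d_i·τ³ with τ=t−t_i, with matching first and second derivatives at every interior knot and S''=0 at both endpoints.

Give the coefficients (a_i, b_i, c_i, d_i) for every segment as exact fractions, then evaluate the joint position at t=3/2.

  seg 0: a=1 b=461/222 c=0 d=-55/666
  seg 1: a=5 b=-17/111 c=-55/74 d=53/666
  seg 2: a=0 b=-547/222 c=-1/37 d=1/222
S(3/2) = 2271/592

Δ: Δ0=4/3, Δ1=-5/3, Δ2=-5/2
row 1: diag=12, rhs=-18; c'=1/4, d'=-3/2
row 2: denom=10−3·1/4=37/4; d'=(-5−3·-3/2)/(37/4)=-2/37
back: M2=-2/37
back: M1=-3/2−1/4·-2/37=-55/37
M: M0=0, M1=-55/37, M2=-2/37, M3=0
seg 0: a=1, c=M0/2=0, d=(M1−M0)/(6·3)=-55/666, b=Δ0−h0·(2M0+M1)/6=461/222
seg 1: a=5, c=M1/2=-55/74, d=(M2−M1)/(6·3)=53/666, b=Δ1−h1·(2M1+M2)/6=-17/111
seg 2: a=0, c=M2/2=-1/37, d=(M3−M2)/(6·2)=1/222, b=Δ2−h2·(2M2+M3)/6=-547/222
t_q=3/2 → seg 0, τ=3/2; S=1+461/222·τ+0·τ²+-55/666·τ³=2271/592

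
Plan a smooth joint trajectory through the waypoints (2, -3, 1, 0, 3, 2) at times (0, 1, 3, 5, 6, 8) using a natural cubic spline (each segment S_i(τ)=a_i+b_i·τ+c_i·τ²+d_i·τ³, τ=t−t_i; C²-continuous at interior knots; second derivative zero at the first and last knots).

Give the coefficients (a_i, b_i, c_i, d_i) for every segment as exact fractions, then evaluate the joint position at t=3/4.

  seg 0: a=2 b=-9045/1396 c=0 d=2065/1396
  seg 1: a=-3 b=-1425/698 c=6195/1396 d=-1687/1396
  seg 2: a=1 b=843/698 c=-3927/1396 d=2735/2792
  seg 3: a=0 b=597/349 c=2139/698 d=-1239/698
  seg 4: a=3 b=1755/698 c=-789/349 d=263/698
S(3/4) = -199717/89344

Δ: Δ0=-5, Δ1=2, Δ2=-1/2, Δ3=3, Δ4=-1/2
row 1: diag=6, rhs=42; c'=1/3, d'=7
row 2: denom=8−2·1/3=22/3; d'=(-15−2·7)/(22/3)=-87/22
row 3: denom=6−2·3/11=60/11; d'=(21−2·-87/22)/(60/11)=53/10
row 4: denom=6−1·11/60=349/60; d'=(-21−1·53/10)/(349/60)=-1578/349
back: M4=-1578/349
back: M3=53/10−11/60·-1578/349=2139/349
back: M2=-87/22−3/11·2139/349=-3927/698
back: M1=7−1/3·-3927/698=6195/698
M: M0=0, M1=6195/698, M2=-3927/698, M3=2139/349, M4=-1578/349, M5=0
seg 0: a=2, c=M0/2=0, d=(M1−M0)/(6·1)=2065/1396, b=Δ0−h0·(2M0+M1)/6=-9045/1396
seg 1: a=-3, c=M1/2=6195/1396, d=(M2−M1)/(6·2)=-1687/1396, b=Δ1−h1·(2M1+M2)/6=-1425/698
seg 2: a=1, c=M2/2=-3927/1396, d=(M3−M2)/(6·2)=2735/2792, b=Δ2−h2·(2M2+M3)/6=843/698
seg 3: a=0, c=M3/2=2139/698, d=(M4−M3)/(6·1)=-1239/698, b=Δ3−h3·(2M3+M4)/6=597/349
seg 4: a=3, c=M4/2=-789/349, d=(M5−M4)/(6·2)=263/698, b=Δ4−h4·(2M4+M5)/6=1755/698
t_q=3/4 → seg 0, τ=3/4; S=2+-9045/1396·τ+0·τ²+2065/1396·τ³=-199717/89344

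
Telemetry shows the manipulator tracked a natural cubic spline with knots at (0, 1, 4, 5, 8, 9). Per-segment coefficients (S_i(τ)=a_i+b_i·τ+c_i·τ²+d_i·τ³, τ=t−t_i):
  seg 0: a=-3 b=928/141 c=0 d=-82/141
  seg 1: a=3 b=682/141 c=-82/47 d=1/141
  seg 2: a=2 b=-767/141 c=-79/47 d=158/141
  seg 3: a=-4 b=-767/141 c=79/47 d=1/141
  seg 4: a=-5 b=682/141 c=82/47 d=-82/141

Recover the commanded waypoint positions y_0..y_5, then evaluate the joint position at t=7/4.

y_0=-3 y_1=3 y_2=2 y_3=-4 y_4=-5 y_5=1
S(7/4) = 16993/3008

y_0 = S_0(0) = a_0 = -3
y_1 = S_1(0) = a_1 = 3
y_2 = S_2(0) = a_2 = 2
y_3 = S_3(0) = a_3 = -4
y_4 = S_4(0) = a_4 = -5
y_5 = S_4(1) = 1
t_q=7/4 is in segment 1 (τ=3/4); S_1(τ)=16993/3008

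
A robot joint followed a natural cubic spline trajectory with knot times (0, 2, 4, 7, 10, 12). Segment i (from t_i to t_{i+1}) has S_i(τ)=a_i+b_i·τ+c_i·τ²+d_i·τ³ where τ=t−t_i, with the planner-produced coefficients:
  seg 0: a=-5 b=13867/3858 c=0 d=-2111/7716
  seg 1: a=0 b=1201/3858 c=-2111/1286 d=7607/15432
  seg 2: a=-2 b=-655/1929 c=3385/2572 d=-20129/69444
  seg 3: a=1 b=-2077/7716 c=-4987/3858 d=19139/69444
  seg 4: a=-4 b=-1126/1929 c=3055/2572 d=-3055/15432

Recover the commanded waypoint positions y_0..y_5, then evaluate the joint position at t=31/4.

y_0=-5 y_1=0 y_2=-2 y_3=1 y_4=-4 y_5=-2
S(31/4) = 30827/164608

y_0 = S_0(0) = a_0 = -5
y_1 = S_1(0) = a_1 = 0
y_2 = S_2(0) = a_2 = -2
y_3 = S_3(0) = a_3 = 1
y_4 = S_4(0) = a_4 = -4
y_5 = S_4(2) = -2
t_q=31/4 is in segment 3 (τ=3/4); S_3(τ)=30827/164608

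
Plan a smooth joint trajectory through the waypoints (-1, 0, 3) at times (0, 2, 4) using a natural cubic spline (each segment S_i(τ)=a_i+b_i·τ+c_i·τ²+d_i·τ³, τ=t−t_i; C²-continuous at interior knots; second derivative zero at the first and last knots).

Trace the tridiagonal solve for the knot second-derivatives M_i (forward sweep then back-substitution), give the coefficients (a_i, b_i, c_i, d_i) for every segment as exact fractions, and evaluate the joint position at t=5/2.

  seg 0: a=-1 b=1/4 c=0 d=1/16
  seg 1: a=0 b=1 c=3/8 d=-1/16
S(5/2) = 75/128

Δ: Δ0=1/2, Δ1=3/2
row 1: diag=8, rhs=6; c'=1/4, d'=3/4
back: M1=3/4
M: M0=0, M1=3/4, M2=0
seg 0: a=-1, c=M0/2=0, d=(M1−M0)/(6·2)=1/16, b=Δ0−h0·(2M0+M1)/6=1/4
seg 1: a=0, c=M1/2=3/8, d=(M2−M1)/(6·2)=-1/16, b=Δ1−h1·(2M1+M2)/6=1
t_q=5/2 → seg 1, τ=1/2; S=0+1·τ+3/8·τ²+-1/16·τ³=75/128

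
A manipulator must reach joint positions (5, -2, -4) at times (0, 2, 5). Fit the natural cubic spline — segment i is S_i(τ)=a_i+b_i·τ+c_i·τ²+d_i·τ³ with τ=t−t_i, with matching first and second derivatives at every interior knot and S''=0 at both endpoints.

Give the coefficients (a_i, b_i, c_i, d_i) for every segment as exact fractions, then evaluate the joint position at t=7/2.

  seg 0: a=5 b=-61/15 c=0 d=17/120
  seg 1: a=-2 b=-71/30 c=17/20 d=-17/180
S(7/2) = -633/160

Δ: Δ0=-7/2, Δ1=-2/3
row 1: diag=10, rhs=17; c'=3/10, d'=17/10
back: M1=17/10
M: M0=0, M1=17/10, M2=0
seg 0: a=5, c=M0/2=0, d=(M1−M0)/(6·2)=17/120, b=Δ0−h0·(2M0+M1)/6=-61/15
seg 1: a=-2, c=M1/2=17/20, d=(M2−M1)/(6·3)=-17/180, b=Δ1−h1·(2M1+M2)/6=-71/30
t_q=7/2 → seg 1, τ=3/2; S=-2+-71/30·τ+17/20·τ²+-17/180·τ³=-633/160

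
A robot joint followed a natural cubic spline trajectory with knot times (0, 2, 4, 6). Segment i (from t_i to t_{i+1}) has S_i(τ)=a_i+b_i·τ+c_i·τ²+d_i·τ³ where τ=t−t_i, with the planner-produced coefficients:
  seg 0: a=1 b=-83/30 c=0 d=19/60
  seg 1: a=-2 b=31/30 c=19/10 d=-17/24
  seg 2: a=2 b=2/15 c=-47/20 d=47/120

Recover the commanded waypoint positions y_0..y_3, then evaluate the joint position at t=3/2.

y_0=1 y_1=-2 y_2=2 y_3=-4
S(3/2) = -333/160

y_0 = S_0(0) = a_0 = 1
y_1 = S_1(0) = a_1 = -2
y_2 = S_2(0) = a_2 = 2
y_3 = S_2(2) = -4
t_q=3/2 is in segment 0 (τ=3/2); S_0(τ)=-333/160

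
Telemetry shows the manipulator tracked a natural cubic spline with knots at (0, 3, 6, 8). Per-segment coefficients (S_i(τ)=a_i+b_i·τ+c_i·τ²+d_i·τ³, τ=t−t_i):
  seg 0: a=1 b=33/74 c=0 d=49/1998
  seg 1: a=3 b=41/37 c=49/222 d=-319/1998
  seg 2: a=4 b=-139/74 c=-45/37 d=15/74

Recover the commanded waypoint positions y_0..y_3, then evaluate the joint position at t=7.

y_0 = S_0(0) = a_0 = 1
y_1 = S_1(0) = a_1 = 3
y_2 = S_2(0) = a_2 = 4
y_3 = S_2(2) = -3
t_q=7 is in segment 2 (τ=1); S_2(τ)=41/37

y_0=1 y_1=3 y_2=4 y_3=-3
S(7) = 41/37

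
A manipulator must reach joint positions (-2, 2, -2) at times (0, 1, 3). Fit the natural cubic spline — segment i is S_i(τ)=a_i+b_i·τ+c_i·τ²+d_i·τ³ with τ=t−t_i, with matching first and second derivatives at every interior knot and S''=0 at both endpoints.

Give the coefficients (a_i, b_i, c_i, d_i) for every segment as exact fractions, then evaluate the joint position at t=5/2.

  seg 0: a=-2 b=5 c=0 d=-1
  seg 1: a=2 b=2 c=-3 d=1/2
S(5/2) = -1/16

Δ: Δ0=4, Δ1=-2
row 1: diag=6, rhs=-36; c'=1/3, d'=-6
back: M1=-6
M: M0=0, M1=-6, M2=0
seg 0: a=-2, c=M0/2=0, d=(M1−M0)/(6·1)=-1, b=Δ0−h0·(2M0+M1)/6=5
seg 1: a=2, c=M1/2=-3, d=(M2−M1)/(6·2)=1/2, b=Δ1−h1·(2M1+M2)/6=2
t_q=5/2 → seg 1, τ=3/2; S=2+2·τ+-3·τ²+1/2·τ³=-1/16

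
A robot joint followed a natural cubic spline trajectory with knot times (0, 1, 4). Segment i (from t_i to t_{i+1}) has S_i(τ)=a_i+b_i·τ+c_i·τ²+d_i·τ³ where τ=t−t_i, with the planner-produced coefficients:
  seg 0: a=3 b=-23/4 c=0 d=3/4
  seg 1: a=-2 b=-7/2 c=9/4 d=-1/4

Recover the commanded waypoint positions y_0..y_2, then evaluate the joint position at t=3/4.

y_0 = S_0(0) = a_0 = 3
y_1 = S_1(0) = a_1 = -2
y_2 = S_1(3) = 1
t_q=3/4 is in segment 0 (τ=3/4); S_0(τ)=-255/256

y_0=3 y_1=-2 y_2=1
S(3/4) = -255/256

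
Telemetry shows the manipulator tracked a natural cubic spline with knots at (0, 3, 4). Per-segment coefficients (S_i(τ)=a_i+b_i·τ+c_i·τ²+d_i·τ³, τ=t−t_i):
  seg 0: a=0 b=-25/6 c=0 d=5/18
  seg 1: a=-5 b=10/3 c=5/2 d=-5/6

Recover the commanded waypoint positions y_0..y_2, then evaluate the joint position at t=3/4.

y_0=0 y_1=-5 y_2=0
S(3/4) = -385/128

y_0 = S_0(0) = a_0 = 0
y_1 = S_1(0) = a_1 = -5
y_2 = S_1(1) = 0
t_q=3/4 is in segment 0 (τ=3/4); S_0(τ)=-385/128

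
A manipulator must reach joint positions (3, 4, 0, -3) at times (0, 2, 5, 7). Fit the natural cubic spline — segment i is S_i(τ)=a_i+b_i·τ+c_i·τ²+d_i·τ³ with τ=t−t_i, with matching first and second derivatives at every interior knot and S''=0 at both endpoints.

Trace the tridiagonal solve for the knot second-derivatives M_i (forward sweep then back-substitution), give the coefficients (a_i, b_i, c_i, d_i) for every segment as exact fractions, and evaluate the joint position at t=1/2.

Δ: Δ0=1/2, Δ1=-4/3, Δ2=-3/2
row 1: diag=10, rhs=-11; c'=3/10, d'=-11/10
row 2: denom=10−3·3/10=91/10; d'=(-1−3·-11/10)/(91/10)=23/91
back: M2=23/91
back: M1=-11/10−3/10·23/91=-107/91
M: M0=0, M1=-107/91, M2=23/91, M3=0
seg 0: a=3, c=M0/2=0, d=(M1−M0)/(6·2)=-107/1092, b=Δ0−h0·(2M0+M1)/6=487/546
seg 1: a=4, c=M1/2=-107/182, d=(M2−M1)/(6·3)=5/63, b=Δ1−h1·(2M1+M2)/6=-155/546
seg 2: a=0, c=M2/2=23/182, d=(M3−M2)/(6·2)=-23/1092, b=Δ2−h2·(2M2+M3)/6=-911/546
t_q=1/2 → seg 0, τ=1/2; S=3+487/546·τ+0·τ²+-107/1092·τ³=9999/2912

  seg 0: a=3 b=487/546 c=0 d=-107/1092
  seg 1: a=4 b=-155/546 c=-107/182 d=5/63
  seg 2: a=0 b=-911/546 c=23/182 d=-23/1092
S(1/2) = 9999/2912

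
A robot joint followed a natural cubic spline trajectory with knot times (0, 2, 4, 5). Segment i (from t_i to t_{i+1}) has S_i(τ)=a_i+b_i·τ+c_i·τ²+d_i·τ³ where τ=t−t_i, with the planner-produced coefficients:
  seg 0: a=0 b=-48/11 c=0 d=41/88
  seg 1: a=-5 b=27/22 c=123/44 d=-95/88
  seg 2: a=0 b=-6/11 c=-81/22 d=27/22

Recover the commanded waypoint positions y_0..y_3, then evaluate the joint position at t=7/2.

y_0=0 y_1=-5 y_2=0 y_3=-3
S(7/2) = -361/704

y_0 = S_0(0) = a_0 = 0
y_1 = S_1(0) = a_1 = -5
y_2 = S_2(0) = a_2 = 0
y_3 = S_2(1) = -3
t_q=7/2 is in segment 1 (τ=3/2); S_1(τ)=-361/704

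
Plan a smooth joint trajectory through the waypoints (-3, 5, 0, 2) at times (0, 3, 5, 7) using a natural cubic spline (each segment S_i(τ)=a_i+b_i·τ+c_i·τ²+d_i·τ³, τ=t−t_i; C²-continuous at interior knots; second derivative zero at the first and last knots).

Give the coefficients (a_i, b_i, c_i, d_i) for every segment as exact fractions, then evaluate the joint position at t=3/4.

  seg 0: a=-3 b=1043/228 c=0 d=-145/684
  seg 1: a=5 b=-131/114 c=-145/76 d=281/456
  seg 2: a=0 b=-79/57 c=34/19 d=-17/57
S(3/4) = 1661/4864

Δ: Δ0=8/3, Δ1=-5/2, Δ2=1
row 1: diag=10, rhs=-31; c'=1/5, d'=-31/10
row 2: denom=8−2·1/5=38/5; d'=(21−2·-31/10)/(38/5)=68/19
back: M2=68/19
back: M1=-31/10−1/5·68/19=-145/38
M: M0=0, M1=-145/38, M2=68/19, M3=0
seg 0: a=-3, c=M0/2=0, d=(M1−M0)/(6·3)=-145/684, b=Δ0−h0·(2M0+M1)/6=1043/228
seg 1: a=5, c=M1/2=-145/76, d=(M2−M1)/(6·2)=281/456, b=Δ1−h1·(2M1+M2)/6=-131/114
seg 2: a=0, c=M2/2=34/19, d=(M3−M2)/(6·2)=-17/57, b=Δ2−h2·(2M2+M3)/6=-79/57
t_q=3/4 → seg 0, τ=3/4; S=-3+1043/228·τ+0·τ²+-145/684·τ³=1661/4864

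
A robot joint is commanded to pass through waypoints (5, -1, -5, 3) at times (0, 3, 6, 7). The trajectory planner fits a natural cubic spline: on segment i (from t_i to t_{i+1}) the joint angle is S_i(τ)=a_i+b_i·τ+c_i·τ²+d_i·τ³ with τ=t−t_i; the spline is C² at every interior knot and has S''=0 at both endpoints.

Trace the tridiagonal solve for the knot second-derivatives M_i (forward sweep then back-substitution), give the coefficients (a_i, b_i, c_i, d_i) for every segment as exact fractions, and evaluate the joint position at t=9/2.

  seg 0: a=5 b=-106/87 c=0 d=-68/783
  seg 1: a=-1 b=-310/87 c=-68/87 d=398/783
  seg 2: a=-5 b=476/87 c=110/29 d=-110/87
S(9/2) = -741/116

Δ: Δ0=-2, Δ1=-4/3, Δ2=8
row 1: diag=12, rhs=4; c'=1/4, d'=1/3
row 2: denom=8−3·1/4=29/4; d'=(56−3·1/3)/(29/4)=220/29
back: M2=220/29
back: M1=1/3−1/4·220/29=-136/87
M: M0=0, M1=-136/87, M2=220/29, M3=0
seg 0: a=5, c=M0/2=0, d=(M1−M0)/(6·3)=-68/783, b=Δ0−h0·(2M0+M1)/6=-106/87
seg 1: a=-1, c=M1/2=-68/87, d=(M2−M1)/(6·3)=398/783, b=Δ1−h1·(2M1+M2)/6=-310/87
seg 2: a=-5, c=M2/2=110/29, d=(M3−M2)/(6·1)=-110/87, b=Δ2−h2·(2M2+M3)/6=476/87
t_q=9/2 → seg 1, τ=3/2; S=-1+-310/87·τ+-68/87·τ²+398/783·τ³=-741/116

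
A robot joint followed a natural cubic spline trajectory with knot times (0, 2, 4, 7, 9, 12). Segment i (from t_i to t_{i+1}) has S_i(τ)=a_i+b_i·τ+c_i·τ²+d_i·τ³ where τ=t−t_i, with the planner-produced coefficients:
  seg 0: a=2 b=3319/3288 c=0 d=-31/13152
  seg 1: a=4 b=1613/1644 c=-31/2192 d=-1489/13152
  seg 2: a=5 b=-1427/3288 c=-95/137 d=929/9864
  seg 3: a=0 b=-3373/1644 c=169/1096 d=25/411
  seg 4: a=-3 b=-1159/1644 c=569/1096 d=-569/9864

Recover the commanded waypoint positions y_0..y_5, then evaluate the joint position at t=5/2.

y_0 = S_0(0) = a_0 = 2
y_1 = S_1(0) = a_1 = 4
y_2 = S_2(0) = a_2 = 5
y_3 = S_3(0) = a_3 = 0
y_4 = S_4(0) = a_4 = -3
y_5 = S_4(3) = -2
t_q=5/2 is in segment 1 (τ=1/2); S_1(τ)=156873/35072

y_0=2 y_1=4 y_2=5 y_3=0 y_4=-3 y_5=-2
S(5/2) = 156873/35072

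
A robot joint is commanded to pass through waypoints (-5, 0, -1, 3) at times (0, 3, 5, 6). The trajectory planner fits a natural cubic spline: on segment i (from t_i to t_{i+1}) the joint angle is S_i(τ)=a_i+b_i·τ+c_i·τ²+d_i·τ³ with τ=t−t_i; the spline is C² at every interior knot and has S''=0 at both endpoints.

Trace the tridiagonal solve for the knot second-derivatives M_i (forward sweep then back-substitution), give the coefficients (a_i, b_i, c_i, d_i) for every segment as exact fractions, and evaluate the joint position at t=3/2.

  seg 0: a=-5 b=239/84 c=0 d=-11/84
  seg 1: a=0 b=-29/42 c=-33/28 d=107/168
  seg 2: a=-1 b=47/21 c=37/14 d=-37/42
S(3/2) = -263/224

Δ: Δ0=5/3, Δ1=-1/2, Δ2=4
row 1: diag=10, rhs=-13; c'=1/5, d'=-13/10
row 2: denom=6−2·1/5=28/5; d'=(27−2·-13/10)/(28/5)=37/7
back: M2=37/7
back: M1=-13/10−1/5·37/7=-33/14
M: M0=0, M1=-33/14, M2=37/7, M3=0
seg 0: a=-5, c=M0/2=0, d=(M1−M0)/(6·3)=-11/84, b=Δ0−h0·(2M0+M1)/6=239/84
seg 1: a=0, c=M1/2=-33/28, d=(M2−M1)/(6·2)=107/168, b=Δ1−h1·(2M1+M2)/6=-29/42
seg 2: a=-1, c=M2/2=37/14, d=(M3−M2)/(6·1)=-37/42, b=Δ2−h2·(2M2+M3)/6=47/21
t_q=3/2 → seg 0, τ=3/2; S=-5+239/84·τ+0·τ²+-11/84·τ³=-263/224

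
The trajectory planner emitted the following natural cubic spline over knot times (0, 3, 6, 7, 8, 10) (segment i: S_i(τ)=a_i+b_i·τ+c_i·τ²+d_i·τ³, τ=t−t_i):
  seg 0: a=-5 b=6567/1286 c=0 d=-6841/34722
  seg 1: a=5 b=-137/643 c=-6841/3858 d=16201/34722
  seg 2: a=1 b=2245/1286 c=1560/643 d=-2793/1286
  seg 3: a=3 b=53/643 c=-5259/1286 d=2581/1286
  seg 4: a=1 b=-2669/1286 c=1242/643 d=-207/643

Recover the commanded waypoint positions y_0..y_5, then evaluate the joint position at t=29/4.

y_0 = S_0(0) = a_0 = -5
y_1 = S_1(0) = a_1 = 5
y_2 = S_2(0) = a_2 = 1
y_3 = S_3(0) = a_3 = 3
y_4 = S_4(0) = a_4 = 1
y_5 = S_4(2) = 2
t_q=29/4 is in segment 3 (τ=1/4); S_3(τ)=230153/82304

y_0=-5 y_1=5 y_2=1 y_3=3 y_4=1 y_5=2
S(29/4) = 230153/82304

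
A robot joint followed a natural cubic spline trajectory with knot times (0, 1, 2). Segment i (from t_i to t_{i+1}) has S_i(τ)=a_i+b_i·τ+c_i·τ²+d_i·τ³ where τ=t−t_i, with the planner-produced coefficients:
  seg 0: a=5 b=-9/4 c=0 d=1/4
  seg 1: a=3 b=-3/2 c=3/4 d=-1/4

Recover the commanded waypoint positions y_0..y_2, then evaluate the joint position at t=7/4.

y_0 = S_0(0) = a_0 = 5
y_1 = S_1(0) = a_1 = 3
y_2 = S_1(1) = 2
t_q=7/4 is in segment 1 (τ=3/4); S_1(τ)=561/256

y_0=5 y_1=3 y_2=2
S(7/4) = 561/256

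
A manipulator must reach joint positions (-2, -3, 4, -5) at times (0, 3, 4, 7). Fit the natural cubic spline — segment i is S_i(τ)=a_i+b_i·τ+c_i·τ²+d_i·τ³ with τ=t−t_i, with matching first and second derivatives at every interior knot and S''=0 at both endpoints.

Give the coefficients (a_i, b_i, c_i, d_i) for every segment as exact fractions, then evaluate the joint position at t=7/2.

Δ: Δ0=-1/3, Δ1=7, Δ2=-3
row 1: diag=8, rhs=44; c'=1/8, d'=11/2
row 2: denom=8−1·1/8=63/8; d'=(-60−1·11/2)/(63/8)=-524/63
back: M2=-524/63
back: M1=11/2−1/8·-524/63=412/63
M: M0=0, M1=412/63, M2=-524/63, M3=0
seg 0: a=-2, c=M0/2=0, d=(M1−M0)/(6·3)=206/567, b=Δ0−h0·(2M0+M1)/6=-227/63
seg 1: a=-3, c=M1/2=206/63, d=(M2−M1)/(6·1)=-52/21, b=Δ1−h1·(2M1+M2)/6=391/63
seg 2: a=4, c=M2/2=-262/63, d=(M3−M2)/(6·3)=262/567, b=Δ2−h2·(2M2+M3)/6=335/63
t_q=7/2 → seg 1, τ=1/2; S=-3+391/63·τ+206/63·τ²+-52/21·τ³=11/18

  seg 0: a=-2 b=-227/63 c=0 d=206/567
  seg 1: a=-3 b=391/63 c=206/63 d=-52/21
  seg 2: a=4 b=335/63 c=-262/63 d=262/567
S(7/2) = 11/18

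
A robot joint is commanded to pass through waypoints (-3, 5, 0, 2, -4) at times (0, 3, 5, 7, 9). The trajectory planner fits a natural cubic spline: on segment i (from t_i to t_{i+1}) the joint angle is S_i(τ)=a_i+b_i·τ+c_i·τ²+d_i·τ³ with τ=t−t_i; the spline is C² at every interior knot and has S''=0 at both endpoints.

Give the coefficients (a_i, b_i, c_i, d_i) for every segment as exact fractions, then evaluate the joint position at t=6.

  seg 0: a=-3 b=3991/852 c=0 d=-191/852
  seg 1: a=5 b=-583/426 c=-573/284 d=1237/1704
  seg 2: a=0 b=-155/213 c=166/71 d=-157/213
  seg 3: a=2 b=-47/213 c=-148/71 d=74/213
S(6) = 62/71

Δ: Δ0=8/3, Δ1=-5/2, Δ2=1, Δ3=-3
row 1: diag=10, rhs=-31; c'=1/5, d'=-31/10
row 2: denom=8−2·1/5=38/5; d'=(21−2·-31/10)/(38/5)=68/19
row 3: denom=8−2·5/19=142/19; d'=(-24−2·68/19)/(142/19)=-296/71
back: M3=-296/71
back: M2=68/19−5/19·-296/71=332/71
back: M1=-31/10−1/5·332/71=-573/142
M: M0=0, M1=-573/142, M2=332/71, M3=-296/71, M4=0
seg 0: a=-3, c=M0/2=0, d=(M1−M0)/(6·3)=-191/852, b=Δ0−h0·(2M0+M1)/6=3991/852
seg 1: a=5, c=M1/2=-573/284, d=(M2−M1)/(6·2)=1237/1704, b=Δ1−h1·(2M1+M2)/6=-583/426
seg 2: a=0, c=M2/2=166/71, d=(M3−M2)/(6·2)=-157/213, b=Δ2−h2·(2M2+M3)/6=-155/213
seg 3: a=2, c=M3/2=-148/71, d=(M4−M3)/(6·2)=74/213, b=Δ3−h3·(2M3+M4)/6=-47/213
t_q=6 → seg 2, τ=1; S=0+-155/213·τ+166/71·τ²+-157/213·τ³=62/71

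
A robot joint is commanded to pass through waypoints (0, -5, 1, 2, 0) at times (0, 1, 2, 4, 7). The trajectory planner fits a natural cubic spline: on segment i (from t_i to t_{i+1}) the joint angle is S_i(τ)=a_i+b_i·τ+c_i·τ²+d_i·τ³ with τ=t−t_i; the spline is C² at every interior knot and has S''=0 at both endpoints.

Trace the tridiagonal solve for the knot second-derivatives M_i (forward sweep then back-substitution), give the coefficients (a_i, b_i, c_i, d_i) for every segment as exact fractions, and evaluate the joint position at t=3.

  seg 0: a=0 b=-2608/321 c=0 d=1003/321
  seg 1: a=-5 b=401/321 c=1003/107 d=-1484/321
  seg 2: a=1 b=1967/321 c=-481/107 d=2159/2568
  seg 3: a=2 b=-1133/642 c=235/428 d=-235/3852
S(3) = 2973/856

Δ: Δ0=-5, Δ1=6, Δ2=1/2, Δ3=-2/3
row 1: diag=4, rhs=66; c'=1/4, d'=33/2
row 2: denom=6−1·1/4=23/4; d'=(-33−1·33/2)/(23/4)=-198/23
row 3: denom=10−2·8/23=214/23; d'=(-7−2·-198/23)/(214/23)=235/214
back: M3=235/214
back: M2=-198/23−8/23·235/214=-962/107
back: M1=33/2−1/4·-962/107=2006/107
M: M0=0, M1=2006/107, M2=-962/107, M3=235/214, M4=0
seg 0: a=0, c=M0/2=0, d=(M1−M0)/(6·1)=1003/321, b=Δ0−h0·(2M0+M1)/6=-2608/321
seg 1: a=-5, c=M1/2=1003/107, d=(M2−M1)/(6·1)=-1484/321, b=Δ1−h1·(2M1+M2)/6=401/321
seg 2: a=1, c=M2/2=-481/107, d=(M3−M2)/(6·2)=2159/2568, b=Δ2−h2·(2M2+M3)/6=1967/321
seg 3: a=2, c=M3/2=235/428, d=(M4−M3)/(6·3)=-235/3852, b=Δ3−h3·(2M3+M4)/6=-1133/642
t_q=3 → seg 2, τ=1; S=1+1967/321·τ+-481/107·τ²+2159/2568·τ³=2973/856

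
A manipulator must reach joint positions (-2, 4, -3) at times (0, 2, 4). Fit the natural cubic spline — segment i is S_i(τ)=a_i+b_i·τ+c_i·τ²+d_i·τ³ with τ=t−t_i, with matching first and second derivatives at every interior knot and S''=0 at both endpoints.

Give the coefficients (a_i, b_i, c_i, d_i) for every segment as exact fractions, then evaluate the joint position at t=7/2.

Δ: Δ0=3, Δ1=-7/2
row 1: diag=8, rhs=-39; c'=1/4, d'=-39/8
back: M1=-39/8
M: M0=0, M1=-39/8, M2=0
seg 0: a=-2, c=M0/2=0, d=(M1−M0)/(6·2)=-13/32, b=Δ0−h0·(2M0+M1)/6=37/8
seg 1: a=4, c=M1/2=-39/16, d=(M2−M1)/(6·2)=13/32, b=Δ1−h1·(2M1+M2)/6=-1/4
t_q=7/2 → seg 1, τ=3/2; S=4+-1/4·τ+-39/16·τ²+13/32·τ³=-125/256

  seg 0: a=-2 b=37/8 c=0 d=-13/32
  seg 1: a=4 b=-1/4 c=-39/16 d=13/32
S(7/2) = -125/256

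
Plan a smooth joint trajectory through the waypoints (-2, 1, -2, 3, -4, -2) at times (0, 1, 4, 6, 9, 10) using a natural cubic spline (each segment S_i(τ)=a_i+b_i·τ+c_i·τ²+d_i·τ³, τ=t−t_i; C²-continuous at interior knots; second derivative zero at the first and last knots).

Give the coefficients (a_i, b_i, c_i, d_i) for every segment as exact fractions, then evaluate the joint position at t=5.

  seg 0: a=-2 b=659/174 c=0 d=-137/174
  seg 1: a=1 b=124/87 c=-137/58 d=811/1566
  seg 2: a=-2 b=215/174 c=200/87 d=-5/6
  seg 3: a=3 b=25/58 c=-235/87 d=929/1566
  seg 4: a=-4 b=7/29 c=153/58 d=-51/58
S(5) = 61/87

Δ: Δ0=3, Δ1=-1, Δ2=5/2, Δ3=-7/3, Δ4=2
row 1: diag=8, rhs=-24; c'=3/8, d'=-3
row 2: denom=10−3·3/8=71/8; d'=(21−3·-3)/(71/8)=240/71
row 3: denom=10−2·16/71=678/71; d'=(-29−2·240/71)/(678/71)=-2539/678
row 4: denom=8−3·71/226=1595/226; d'=(26−3·-2539/678)/(1595/226)=153/29
back: M4=153/29
back: M3=-2539/678−71/226·153/29=-470/87
back: M2=240/71−16/71·-470/87=400/87
back: M1=-3−3/8·400/87=-137/29
M: M0=0, M1=-137/29, M2=400/87, M3=-470/87, M4=153/29, M5=0
seg 0: a=-2, c=M0/2=0, d=(M1−M0)/(6·1)=-137/174, b=Δ0−h0·(2M0+M1)/6=659/174
seg 1: a=1, c=M1/2=-137/58, d=(M2−M1)/(6·3)=811/1566, b=Δ1−h1·(2M1+M2)/6=124/87
seg 2: a=-2, c=M2/2=200/87, d=(M3−M2)/(6·2)=-5/6, b=Δ2−h2·(2M2+M3)/6=215/174
seg 3: a=3, c=M3/2=-235/87, d=(M4−M3)/(6·3)=929/1566, b=Δ3−h3·(2M3+M4)/6=25/58
seg 4: a=-4, c=M4/2=153/58, d=(M5−M4)/(6·1)=-51/58, b=Δ4−h4·(2M4+M5)/6=7/29
t_q=5 → seg 2, τ=1; S=-2+215/174·τ+200/87·τ²+-5/6·τ³=61/87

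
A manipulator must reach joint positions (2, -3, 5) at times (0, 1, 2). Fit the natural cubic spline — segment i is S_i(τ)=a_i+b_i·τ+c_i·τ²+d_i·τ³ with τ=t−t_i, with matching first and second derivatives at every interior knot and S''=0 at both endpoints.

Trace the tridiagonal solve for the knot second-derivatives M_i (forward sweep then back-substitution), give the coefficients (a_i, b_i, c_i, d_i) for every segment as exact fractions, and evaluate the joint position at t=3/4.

Δ: Δ0=-5, Δ1=8
row 1: diag=4, rhs=78; c'=1/4, d'=39/2
back: M1=39/2
M: M0=0, M1=39/2, M2=0
seg 0: a=2, c=M0/2=0, d=(M1−M0)/(6·1)=13/4, b=Δ0−h0·(2M0+M1)/6=-33/4
seg 1: a=-3, c=M1/2=39/4, d=(M2−M1)/(6·1)=-13/4, b=Δ1−h1·(2M1+M2)/6=3/2
t_q=3/4 → seg 0, τ=3/4; S=2+-33/4·τ+0·τ²+13/4·τ³=-721/256

  seg 0: a=2 b=-33/4 c=0 d=13/4
  seg 1: a=-3 b=3/2 c=39/4 d=-13/4
S(3/4) = -721/256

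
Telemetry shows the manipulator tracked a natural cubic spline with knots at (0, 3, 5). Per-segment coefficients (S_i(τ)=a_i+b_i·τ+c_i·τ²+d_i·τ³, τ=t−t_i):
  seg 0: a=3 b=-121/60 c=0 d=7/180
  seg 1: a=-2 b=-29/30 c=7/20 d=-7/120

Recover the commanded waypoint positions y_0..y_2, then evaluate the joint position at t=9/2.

y_0 = S_0(0) = a_0 = 3
y_1 = S_1(0) = a_1 = -2
y_2 = S_1(2) = -3
t_q=9/2 is in segment 1 (τ=3/2); S_1(τ)=-183/64

y_0=3 y_1=-2 y_2=-3
S(9/2) = -183/64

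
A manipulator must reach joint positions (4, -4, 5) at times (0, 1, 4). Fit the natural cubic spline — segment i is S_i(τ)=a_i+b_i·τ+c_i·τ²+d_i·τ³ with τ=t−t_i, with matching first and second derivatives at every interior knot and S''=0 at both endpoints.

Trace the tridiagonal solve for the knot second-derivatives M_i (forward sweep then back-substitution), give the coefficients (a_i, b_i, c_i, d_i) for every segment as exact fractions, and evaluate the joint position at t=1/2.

Δ: Δ0=-8, Δ1=3
row 1: diag=8, rhs=66; c'=3/8, d'=33/4
back: M1=33/4
M: M0=0, M1=33/4, M2=0
seg 0: a=4, c=M0/2=0, d=(M1−M0)/(6·1)=11/8, b=Δ0−h0·(2M0+M1)/6=-75/8
seg 1: a=-4, c=M1/2=33/8, d=(M2−M1)/(6·3)=-11/24, b=Δ1−h1·(2M1+M2)/6=-21/4
t_q=1/2 → seg 0, τ=1/2; S=4+-75/8·τ+0·τ²+11/8·τ³=-33/64

  seg 0: a=4 b=-75/8 c=0 d=11/8
  seg 1: a=-4 b=-21/4 c=33/8 d=-11/24
S(1/2) = -33/64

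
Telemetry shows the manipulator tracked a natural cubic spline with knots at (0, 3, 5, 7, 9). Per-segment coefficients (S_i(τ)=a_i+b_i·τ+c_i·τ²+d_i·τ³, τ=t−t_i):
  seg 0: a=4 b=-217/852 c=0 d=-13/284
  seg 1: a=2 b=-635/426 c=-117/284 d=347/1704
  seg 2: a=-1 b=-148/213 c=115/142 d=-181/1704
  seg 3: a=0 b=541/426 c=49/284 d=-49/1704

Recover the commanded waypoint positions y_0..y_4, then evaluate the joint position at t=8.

y_0=4 y_1=2 y_2=-1 y_3=0 y_4=3
S(8) = 803/568

y_0 = S_0(0) = a_0 = 4
y_1 = S_1(0) = a_1 = 2
y_2 = S_2(0) = a_2 = -1
y_3 = S_3(0) = a_3 = 0
y_4 = S_3(2) = 3
t_q=8 is in segment 3 (τ=1); S_3(τ)=803/568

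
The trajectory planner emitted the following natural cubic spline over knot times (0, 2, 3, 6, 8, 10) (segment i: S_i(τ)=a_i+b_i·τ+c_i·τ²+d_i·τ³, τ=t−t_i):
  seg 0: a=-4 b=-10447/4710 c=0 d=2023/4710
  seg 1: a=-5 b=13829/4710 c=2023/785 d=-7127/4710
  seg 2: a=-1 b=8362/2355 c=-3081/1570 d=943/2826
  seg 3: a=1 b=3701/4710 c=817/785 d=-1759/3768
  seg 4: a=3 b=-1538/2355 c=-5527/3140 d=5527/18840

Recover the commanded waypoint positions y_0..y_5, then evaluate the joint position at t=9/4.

y_0 = S_0(0) = a_0 = -4
y_1 = S_1(0) = a_1 = -5
y_2 = S_2(0) = a_2 = -1
y_3 = S_3(0) = a_3 = 1
y_4 = S_4(0) = a_4 = 3
y_5 = S_4(2) = -3
t_q=9/4 is in segment 1 (τ=1/4); S_1(τ)=-414837/100480

y_0=-4 y_1=-5 y_2=-1 y_3=1 y_4=3 y_5=-3
S(9/4) = -414837/100480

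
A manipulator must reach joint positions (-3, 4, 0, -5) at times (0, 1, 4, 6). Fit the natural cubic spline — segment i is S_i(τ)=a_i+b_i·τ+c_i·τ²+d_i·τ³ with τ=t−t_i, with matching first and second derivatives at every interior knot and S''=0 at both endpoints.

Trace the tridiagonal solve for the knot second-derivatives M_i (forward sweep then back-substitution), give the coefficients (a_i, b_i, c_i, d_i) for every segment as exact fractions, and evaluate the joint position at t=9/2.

Δ: Δ0=7, Δ1=-4/3, Δ2=-5/2
row 1: diag=8, rhs=-50; c'=3/8, d'=-25/4
row 2: denom=10−3·3/8=71/8; d'=(-7−3·-25/4)/(71/8)=94/71
back: M2=94/71
back: M1=-25/4−3/8·94/71=-479/71
M: M0=0, M1=-479/71, M2=94/71, M3=0
seg 0: a=-3, c=M0/2=0, d=(M1−M0)/(6·1)=-479/426, b=Δ0−h0·(2M0+M1)/6=3461/426
seg 1: a=4, c=M1/2=-479/142, d=(M2−M1)/(6·3)=191/426, b=Δ1−h1·(2M1+M2)/6=1012/213
seg 2: a=0, c=M2/2=47/71, d=(M3−M2)/(6·2)=-47/426, b=Δ2−h2·(2M2+M3)/6=-1441/426
t_q=9/2 → seg 2, τ=1/2; S=0+-1441/426·τ+47/71·τ²+-47/426·τ³=-1749/1136

  seg 0: a=-3 b=3461/426 c=0 d=-479/426
  seg 1: a=4 b=1012/213 c=-479/142 d=191/426
  seg 2: a=0 b=-1441/426 c=47/71 d=-47/426
S(9/2) = -1749/1136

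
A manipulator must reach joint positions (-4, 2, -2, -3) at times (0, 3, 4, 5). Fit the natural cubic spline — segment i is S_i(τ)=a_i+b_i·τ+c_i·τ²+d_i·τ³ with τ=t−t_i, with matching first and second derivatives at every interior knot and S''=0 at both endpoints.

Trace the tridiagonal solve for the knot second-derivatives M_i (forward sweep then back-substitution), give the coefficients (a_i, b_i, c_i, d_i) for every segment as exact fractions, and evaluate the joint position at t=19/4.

  seg 0: a=-4 b=143/31 c=0 d=-9/31
  seg 1: a=2 b=-100/31 c=-81/31 d=57/31
  seg 2: a=-2 b=-91/31 c=90/31 d=-30/31
S(19/4) = -2953/992

Δ: Δ0=2, Δ1=-4, Δ2=-1
row 1: diag=8, rhs=-36; c'=1/8, d'=-9/2
row 2: denom=4−1·1/8=31/8; d'=(18−1·-9/2)/(31/8)=180/31
back: M2=180/31
back: M1=-9/2−1/8·180/31=-162/31
M: M0=0, M1=-162/31, M2=180/31, M3=0
seg 0: a=-4, c=M0/2=0, d=(M1−M0)/(6·3)=-9/31, b=Δ0−h0·(2M0+M1)/6=143/31
seg 1: a=2, c=M1/2=-81/31, d=(M2−M1)/(6·1)=57/31, b=Δ1−h1·(2M1+M2)/6=-100/31
seg 2: a=-2, c=M2/2=90/31, d=(M3−M2)/(6·1)=-30/31, b=Δ2−h2·(2M2+M3)/6=-91/31
t_q=19/4 → seg 2, τ=3/4; S=-2+-91/31·τ+90/31·τ²+-30/31·τ³=-2953/992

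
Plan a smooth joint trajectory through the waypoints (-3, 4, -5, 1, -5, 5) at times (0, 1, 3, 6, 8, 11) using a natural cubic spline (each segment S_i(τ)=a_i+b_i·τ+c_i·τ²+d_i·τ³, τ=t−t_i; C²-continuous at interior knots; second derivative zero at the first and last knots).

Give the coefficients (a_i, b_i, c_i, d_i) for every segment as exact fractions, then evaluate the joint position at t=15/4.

Δ: Δ0=7, Δ1=-9/2, Δ2=2, Δ3=-3, Δ4=10/3
row 1: diag=6, rhs=-69; c'=1/3, d'=-23/2
row 2: denom=10−2·1/3=28/3; d'=(39−2·-23/2)/(28/3)=93/14
row 3: denom=10−3·9/28=253/28; d'=(-30−3·93/14)/(253/28)=-1398/253
row 4: denom=10−2·56/253=2418/253; d'=(38−2·-1398/253)/(2418/253)=6205/1209
back: M4=6205/1209
back: M3=-1398/253−56/253·6205/1209=-8054/1209
back: M2=93/14−9/28·-8054/1209=3540/403
back: M1=-23/2−1/3·3540/403=-11629/806
M: M0=0, M1=-11629/806, M2=3540/403, M3=-8054/1209, M4=6205/1209, M5=0
seg 0: a=-3, c=M0/2=0, d=(M1−M0)/(6·1)=-11629/4836, b=Δ0−h0·(2M0+M1)/6=45481/4836
seg 1: a=4, c=M1/2=-11629/1612, d=(M2−M1)/(6·2)=18709/9672, b=Δ1−h1·(2M1+M2)/6=5297/2418
seg 2: a=-5, c=M2/2=1770/403, d=(M3−M2)/(6·3)=-9337/10881, b=Δ2−h2·(2M2+M3)/6=-4175/1209
seg 3: a=1, c=M3/2=-4027/1209, d=(M4−M3)/(6·2)=4753/4836, b=Δ3−h3·(2M3+M4)/6=-326/1209
seg 4: a=-5, c=M4/2=6205/2418, d=(M5−M4)/(6·3)=-6205/21762, b=Δ4−h4·(2M4+M5)/6=-725/403
t_q=15/4 → seg 2, τ=3/4; S=-5+-4175/1209·τ+1770/403·τ²+-9337/10881·τ³=-141377/25792

  seg 0: a=-3 b=45481/4836 c=0 d=-11629/4836
  seg 1: a=4 b=5297/2418 c=-11629/1612 d=18709/9672
  seg 2: a=-5 b=-4175/1209 c=1770/403 d=-9337/10881
  seg 3: a=1 b=-326/1209 c=-4027/1209 d=4753/4836
  seg 4: a=-5 b=-725/403 c=6205/2418 d=-6205/21762
S(15/4) = -141377/25792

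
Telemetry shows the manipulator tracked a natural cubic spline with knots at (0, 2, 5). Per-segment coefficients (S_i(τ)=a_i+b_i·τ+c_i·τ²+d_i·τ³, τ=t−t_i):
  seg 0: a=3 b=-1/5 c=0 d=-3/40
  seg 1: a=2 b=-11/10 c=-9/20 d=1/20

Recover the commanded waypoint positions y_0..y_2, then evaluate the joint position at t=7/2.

y_0 = S_0(0) = a_0 = 3
y_1 = S_1(0) = a_1 = 2
y_2 = S_1(3) = -4
t_q=7/2 is in segment 1 (τ=3/2); S_1(τ)=-79/160

y_0=3 y_1=2 y_2=-4
S(7/2) = -79/160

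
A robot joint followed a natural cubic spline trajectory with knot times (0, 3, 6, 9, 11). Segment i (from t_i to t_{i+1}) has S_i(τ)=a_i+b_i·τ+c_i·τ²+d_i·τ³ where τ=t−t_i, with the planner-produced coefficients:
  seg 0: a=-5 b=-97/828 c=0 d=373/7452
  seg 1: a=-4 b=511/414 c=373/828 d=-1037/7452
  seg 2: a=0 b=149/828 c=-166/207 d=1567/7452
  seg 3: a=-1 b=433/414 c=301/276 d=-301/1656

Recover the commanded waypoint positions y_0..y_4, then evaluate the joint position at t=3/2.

y_0 = S_0(0) = a_0 = -5
y_1 = S_1(0) = a_1 = -4
y_2 = S_2(0) = a_2 = 0
y_3 = S_3(0) = a_3 = -1
y_4 = S_3(2) = 4
t_q=3/2 is in segment 0 (τ=3/2); S_0(τ)=-3685/736

y_0=-5 y_1=-4 y_2=0 y_3=-1 y_4=4
S(3/2) = -3685/736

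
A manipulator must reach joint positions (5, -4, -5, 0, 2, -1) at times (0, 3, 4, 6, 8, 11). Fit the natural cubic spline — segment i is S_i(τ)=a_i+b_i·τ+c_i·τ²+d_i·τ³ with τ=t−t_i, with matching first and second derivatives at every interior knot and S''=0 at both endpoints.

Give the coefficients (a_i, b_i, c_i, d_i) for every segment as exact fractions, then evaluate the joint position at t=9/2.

Δ: Δ0=-3, Δ1=-1, Δ2=5/2, Δ3=1, Δ4=-1
row 1: diag=8, rhs=12; c'=1/8, d'=3/2
row 2: denom=6−1·1/8=47/8; d'=(21−1·3/2)/(47/8)=156/47
row 3: denom=8−2·16/47=344/47; d'=(-9−2·156/47)/(344/47)=-735/344
row 4: denom=10−2·47/172=813/86; d'=(-12−2·-735/344)/(813/86)=-443/542
back: M4=-443/542
back: M3=-735/344−47/172·-443/542=-1037/542
back: M2=156/47−16/47·-1037/542=1076/271
back: M1=3/2−1/8·1076/271=272/271
M: M0=0, M1=272/271, M2=1076/271, M3=-1037/542, M4=-443/542, M5=0
seg 0: a=5, c=M0/2=0, d=(M1−M0)/(6·3)=136/2439, b=Δ0−h0·(2M0+M1)/6=-949/271
seg 1: a=-4, c=M1/2=136/271, d=(M2−M1)/(6·1)=134/271, b=Δ1−h1·(2M1+M2)/6=-541/271
seg 2: a=-5, c=M2/2=538/271, d=(M3−M2)/(6·2)=-1063/2168, b=Δ2−h2·(2M2+M3)/6=133/271
seg 3: a=0, c=M3/2=-1037/1084, d=(M4−M3)/(6·2)=99/1084, b=Δ3−h3·(2M3+M4)/6=1381/542
seg 4: a=2, c=M4/2=-443/1084, d=(M5−M4)/(6·3)=443/9756, b=Δ4−h4·(2M4+M5)/6=-99/542
t_q=9/2 → seg 2, τ=1/2; S=-5+133/271·τ+538/271·τ²+-1063/2168·τ³=-74919/17344

  seg 0: a=5 b=-949/271 c=0 d=136/2439
  seg 1: a=-4 b=-541/271 c=136/271 d=134/271
  seg 2: a=-5 b=133/271 c=538/271 d=-1063/2168
  seg 3: a=0 b=1381/542 c=-1037/1084 d=99/1084
  seg 4: a=2 b=-99/542 c=-443/1084 d=443/9756
S(9/2) = -74919/17344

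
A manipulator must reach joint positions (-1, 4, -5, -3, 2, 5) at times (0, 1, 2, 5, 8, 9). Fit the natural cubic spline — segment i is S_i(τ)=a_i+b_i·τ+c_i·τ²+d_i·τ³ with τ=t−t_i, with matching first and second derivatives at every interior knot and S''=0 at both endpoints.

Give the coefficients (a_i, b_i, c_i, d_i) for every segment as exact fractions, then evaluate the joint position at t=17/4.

Δ: Δ0=5, Δ1=-9, Δ2=2/3, Δ3=5/3, Δ4=3
row 1: diag=4, rhs=-84; c'=1/4, d'=-21
row 2: denom=8−1·1/4=31/4; d'=(58−1·-21)/(31/4)=316/31
row 3: denom=12−3·12/31=336/31; d'=(6−3·316/31)/(336/31)=-127/56
row 4: denom=8−3·31/112=803/112; d'=(8−3·-127/56)/(803/112)=1658/803
back: M4=1658/803
back: M3=-127/56−31/112·1658/803=-2280/803
back: M2=316/31−12/31·-2280/803=9068/803
back: M1=-21−1/4·9068/803=-19130/803
M: M0=0, M1=-19130/803, M2=9068/803, M3=-2280/803, M4=1658/803, M5=0
seg 0: a=-1, c=M0/2=0, d=(M1−M0)/(6·1)=-9565/2409, b=Δ0−h0·(2M0+M1)/6=21610/2409
seg 1: a=4, c=M1/2=-9565/803, d=(M2−M1)/(6·1)=14099/2409, b=Δ1−h1·(2M1+M2)/6=-7085/2409
seg 2: a=-5, c=M2/2=4534/803, d=(M3−M2)/(6·3)=-5674/7227, b=Δ2−h2·(2M2+M3)/6=-22178/2409
seg 3: a=-3, c=M3/2=-1140/803, d=(M4−M3)/(6·3)=179/657, b=Δ3−h3·(2M3+M4)/6=8368/2409
seg 4: a=2, c=M4/2=829/803, d=(M5−M4)/(6·1)=-829/2409, b=Δ4−h4·(2M4+M5)/6=5569/2409
t_q=17/4 → seg 2, τ=9/4; S=-5+-22178/2409·τ+4534/803·τ²+-5674/7227·τ³=-156041/25696

  seg 0: a=-1 b=21610/2409 c=0 d=-9565/2409
  seg 1: a=4 b=-7085/2409 c=-9565/803 d=14099/2409
  seg 2: a=-5 b=-22178/2409 c=4534/803 d=-5674/7227
  seg 3: a=-3 b=8368/2409 c=-1140/803 d=179/657
  seg 4: a=2 b=5569/2409 c=829/803 d=-829/2409
S(17/4) = -156041/25696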